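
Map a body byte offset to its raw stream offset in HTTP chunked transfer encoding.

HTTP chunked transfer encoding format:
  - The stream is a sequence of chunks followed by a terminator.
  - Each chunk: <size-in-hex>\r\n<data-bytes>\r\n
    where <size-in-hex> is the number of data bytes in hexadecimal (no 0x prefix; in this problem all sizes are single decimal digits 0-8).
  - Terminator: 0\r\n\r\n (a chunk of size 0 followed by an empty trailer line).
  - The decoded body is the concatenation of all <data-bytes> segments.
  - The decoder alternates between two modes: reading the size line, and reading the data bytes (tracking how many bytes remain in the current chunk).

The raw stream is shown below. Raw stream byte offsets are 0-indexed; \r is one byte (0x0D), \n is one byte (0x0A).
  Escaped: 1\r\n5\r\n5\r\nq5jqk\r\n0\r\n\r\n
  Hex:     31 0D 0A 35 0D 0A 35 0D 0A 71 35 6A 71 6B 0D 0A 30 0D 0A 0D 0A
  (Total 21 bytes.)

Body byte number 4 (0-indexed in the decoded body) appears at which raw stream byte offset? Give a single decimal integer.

Answer: 12

Derivation:
Chunk 1: stream[0..1]='1' size=0x1=1, data at stream[3..4]='5' -> body[0..1], body so far='5'
Chunk 2: stream[6..7]='5' size=0x5=5, data at stream[9..14]='q5jqk' -> body[1..6], body so far='5q5jqk'
Chunk 3: stream[16..17]='0' size=0 (terminator). Final body='5q5jqk' (6 bytes)
Body byte 4 at stream offset 12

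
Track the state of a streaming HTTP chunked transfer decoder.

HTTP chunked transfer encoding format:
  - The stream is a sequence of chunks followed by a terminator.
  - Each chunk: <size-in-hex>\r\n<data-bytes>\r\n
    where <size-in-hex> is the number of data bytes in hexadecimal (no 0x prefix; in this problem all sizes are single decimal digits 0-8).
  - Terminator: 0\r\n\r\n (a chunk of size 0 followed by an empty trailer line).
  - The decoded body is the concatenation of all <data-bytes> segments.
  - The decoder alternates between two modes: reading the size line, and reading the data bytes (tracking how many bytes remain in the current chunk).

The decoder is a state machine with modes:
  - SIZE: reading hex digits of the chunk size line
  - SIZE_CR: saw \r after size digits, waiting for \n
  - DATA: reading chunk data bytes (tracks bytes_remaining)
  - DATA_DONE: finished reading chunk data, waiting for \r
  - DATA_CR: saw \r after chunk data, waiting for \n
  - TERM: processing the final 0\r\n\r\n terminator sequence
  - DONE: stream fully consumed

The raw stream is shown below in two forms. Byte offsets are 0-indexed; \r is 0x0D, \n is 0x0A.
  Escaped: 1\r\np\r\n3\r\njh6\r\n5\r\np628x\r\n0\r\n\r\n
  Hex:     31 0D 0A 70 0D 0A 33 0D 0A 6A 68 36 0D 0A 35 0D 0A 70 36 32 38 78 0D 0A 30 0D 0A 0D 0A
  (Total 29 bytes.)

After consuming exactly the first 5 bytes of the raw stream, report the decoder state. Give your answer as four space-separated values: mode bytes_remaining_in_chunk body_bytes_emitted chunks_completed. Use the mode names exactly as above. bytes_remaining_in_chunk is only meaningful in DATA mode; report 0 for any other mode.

Answer: DATA_CR 0 1 0

Derivation:
Byte 0 = '1': mode=SIZE remaining=0 emitted=0 chunks_done=0
Byte 1 = 0x0D: mode=SIZE_CR remaining=0 emitted=0 chunks_done=0
Byte 2 = 0x0A: mode=DATA remaining=1 emitted=0 chunks_done=0
Byte 3 = 'p': mode=DATA_DONE remaining=0 emitted=1 chunks_done=0
Byte 4 = 0x0D: mode=DATA_CR remaining=0 emitted=1 chunks_done=0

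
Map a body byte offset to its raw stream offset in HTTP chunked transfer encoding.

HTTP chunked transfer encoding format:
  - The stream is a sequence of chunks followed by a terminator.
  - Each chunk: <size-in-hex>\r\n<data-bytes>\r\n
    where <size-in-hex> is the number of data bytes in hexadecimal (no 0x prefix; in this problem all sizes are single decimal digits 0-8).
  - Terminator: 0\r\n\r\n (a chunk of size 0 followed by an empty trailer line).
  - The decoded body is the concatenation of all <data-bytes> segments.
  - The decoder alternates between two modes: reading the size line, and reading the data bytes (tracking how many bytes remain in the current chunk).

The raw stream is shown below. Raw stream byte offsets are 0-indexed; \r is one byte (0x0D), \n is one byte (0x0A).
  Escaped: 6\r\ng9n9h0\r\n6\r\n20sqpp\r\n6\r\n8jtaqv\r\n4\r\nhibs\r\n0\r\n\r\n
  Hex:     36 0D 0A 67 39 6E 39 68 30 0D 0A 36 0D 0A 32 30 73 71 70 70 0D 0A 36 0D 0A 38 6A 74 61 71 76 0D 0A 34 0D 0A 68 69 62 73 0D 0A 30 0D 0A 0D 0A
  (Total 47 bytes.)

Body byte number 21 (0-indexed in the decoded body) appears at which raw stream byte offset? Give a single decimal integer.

Chunk 1: stream[0..1]='6' size=0x6=6, data at stream[3..9]='g9n9h0' -> body[0..6], body so far='g9n9h0'
Chunk 2: stream[11..12]='6' size=0x6=6, data at stream[14..20]='20sqpp' -> body[6..12], body so far='g9n9h020sqpp'
Chunk 3: stream[22..23]='6' size=0x6=6, data at stream[25..31]='8jtaqv' -> body[12..18], body so far='g9n9h020sqpp8jtaqv'
Chunk 4: stream[33..34]='4' size=0x4=4, data at stream[36..40]='hibs' -> body[18..22], body so far='g9n9h020sqpp8jtaqvhibs'
Chunk 5: stream[42..43]='0' size=0 (terminator). Final body='g9n9h020sqpp8jtaqvhibs' (22 bytes)
Body byte 21 at stream offset 39

Answer: 39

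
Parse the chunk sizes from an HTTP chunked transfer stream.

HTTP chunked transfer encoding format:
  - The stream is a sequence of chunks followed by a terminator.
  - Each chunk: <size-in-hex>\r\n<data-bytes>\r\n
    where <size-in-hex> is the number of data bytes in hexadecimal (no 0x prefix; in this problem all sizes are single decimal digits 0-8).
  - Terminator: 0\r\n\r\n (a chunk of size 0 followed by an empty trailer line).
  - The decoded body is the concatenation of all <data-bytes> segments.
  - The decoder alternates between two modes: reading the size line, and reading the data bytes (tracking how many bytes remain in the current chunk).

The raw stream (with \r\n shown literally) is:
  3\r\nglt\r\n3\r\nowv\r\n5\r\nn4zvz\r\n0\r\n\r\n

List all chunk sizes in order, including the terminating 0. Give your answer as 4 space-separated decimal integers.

Chunk 1: stream[0..1]='3' size=0x3=3, data at stream[3..6]='glt' -> body[0..3], body so far='glt'
Chunk 2: stream[8..9]='3' size=0x3=3, data at stream[11..14]='owv' -> body[3..6], body so far='gltowv'
Chunk 3: stream[16..17]='5' size=0x5=5, data at stream[19..24]='n4zvz' -> body[6..11], body so far='gltowvn4zvz'
Chunk 4: stream[26..27]='0' size=0 (terminator). Final body='gltowvn4zvz' (11 bytes)

Answer: 3 3 5 0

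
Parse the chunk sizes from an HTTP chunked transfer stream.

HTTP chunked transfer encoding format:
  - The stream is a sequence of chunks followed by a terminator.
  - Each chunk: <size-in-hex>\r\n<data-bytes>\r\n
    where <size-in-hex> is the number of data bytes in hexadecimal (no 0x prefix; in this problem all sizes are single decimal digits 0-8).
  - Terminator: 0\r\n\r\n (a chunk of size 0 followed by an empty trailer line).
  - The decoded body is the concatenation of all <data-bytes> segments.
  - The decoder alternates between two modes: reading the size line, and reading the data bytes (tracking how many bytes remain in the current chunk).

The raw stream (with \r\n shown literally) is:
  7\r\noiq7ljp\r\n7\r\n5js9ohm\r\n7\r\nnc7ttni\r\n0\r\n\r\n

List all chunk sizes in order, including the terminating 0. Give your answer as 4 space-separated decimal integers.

Chunk 1: stream[0..1]='7' size=0x7=7, data at stream[3..10]='oiq7ljp' -> body[0..7], body so far='oiq7ljp'
Chunk 2: stream[12..13]='7' size=0x7=7, data at stream[15..22]='5js9ohm' -> body[7..14], body so far='oiq7ljp5js9ohm'
Chunk 3: stream[24..25]='7' size=0x7=7, data at stream[27..34]='nc7ttni' -> body[14..21], body so far='oiq7ljp5js9ohmnc7ttni'
Chunk 4: stream[36..37]='0' size=0 (terminator). Final body='oiq7ljp5js9ohmnc7ttni' (21 bytes)

Answer: 7 7 7 0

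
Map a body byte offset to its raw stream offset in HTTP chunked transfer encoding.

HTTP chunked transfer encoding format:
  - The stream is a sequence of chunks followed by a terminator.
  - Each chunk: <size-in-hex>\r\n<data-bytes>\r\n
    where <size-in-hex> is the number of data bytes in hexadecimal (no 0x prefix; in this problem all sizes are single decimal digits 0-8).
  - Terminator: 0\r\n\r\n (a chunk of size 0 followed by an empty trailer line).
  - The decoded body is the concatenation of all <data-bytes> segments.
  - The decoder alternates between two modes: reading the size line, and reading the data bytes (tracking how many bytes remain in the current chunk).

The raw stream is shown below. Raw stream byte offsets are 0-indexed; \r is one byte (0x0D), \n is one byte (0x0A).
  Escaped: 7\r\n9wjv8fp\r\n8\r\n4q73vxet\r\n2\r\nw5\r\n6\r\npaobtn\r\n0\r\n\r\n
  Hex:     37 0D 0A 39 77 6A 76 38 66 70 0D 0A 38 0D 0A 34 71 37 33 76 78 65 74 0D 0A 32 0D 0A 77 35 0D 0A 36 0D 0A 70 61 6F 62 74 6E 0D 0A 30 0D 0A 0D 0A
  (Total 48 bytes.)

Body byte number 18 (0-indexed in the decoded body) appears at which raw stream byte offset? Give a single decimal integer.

Chunk 1: stream[0..1]='7' size=0x7=7, data at stream[3..10]='9wjv8fp' -> body[0..7], body so far='9wjv8fp'
Chunk 2: stream[12..13]='8' size=0x8=8, data at stream[15..23]='4q73vxet' -> body[7..15], body so far='9wjv8fp4q73vxet'
Chunk 3: stream[25..26]='2' size=0x2=2, data at stream[28..30]='w5' -> body[15..17], body so far='9wjv8fp4q73vxetw5'
Chunk 4: stream[32..33]='6' size=0x6=6, data at stream[35..41]='paobtn' -> body[17..23], body so far='9wjv8fp4q73vxetw5paobtn'
Chunk 5: stream[43..44]='0' size=0 (terminator). Final body='9wjv8fp4q73vxetw5paobtn' (23 bytes)
Body byte 18 at stream offset 36

Answer: 36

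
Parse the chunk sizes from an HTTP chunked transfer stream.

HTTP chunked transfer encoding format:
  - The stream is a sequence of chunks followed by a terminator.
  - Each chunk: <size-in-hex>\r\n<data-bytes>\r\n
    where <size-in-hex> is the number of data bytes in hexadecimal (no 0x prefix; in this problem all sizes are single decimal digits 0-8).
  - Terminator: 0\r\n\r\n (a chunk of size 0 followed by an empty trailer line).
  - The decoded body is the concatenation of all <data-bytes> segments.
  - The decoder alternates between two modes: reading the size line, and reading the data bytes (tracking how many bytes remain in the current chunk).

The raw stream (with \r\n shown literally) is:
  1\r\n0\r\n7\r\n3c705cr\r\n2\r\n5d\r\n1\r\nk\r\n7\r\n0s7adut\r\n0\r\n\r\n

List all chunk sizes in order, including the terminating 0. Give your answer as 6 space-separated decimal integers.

Chunk 1: stream[0..1]='1' size=0x1=1, data at stream[3..4]='0' -> body[0..1], body so far='0'
Chunk 2: stream[6..7]='7' size=0x7=7, data at stream[9..16]='3c705cr' -> body[1..8], body so far='03c705cr'
Chunk 3: stream[18..19]='2' size=0x2=2, data at stream[21..23]='5d' -> body[8..10], body so far='03c705cr5d'
Chunk 4: stream[25..26]='1' size=0x1=1, data at stream[28..29]='k' -> body[10..11], body so far='03c705cr5dk'
Chunk 5: stream[31..32]='7' size=0x7=7, data at stream[34..41]='0s7adut' -> body[11..18], body so far='03c705cr5dk0s7adut'
Chunk 6: stream[43..44]='0' size=0 (terminator). Final body='03c705cr5dk0s7adut' (18 bytes)

Answer: 1 7 2 1 7 0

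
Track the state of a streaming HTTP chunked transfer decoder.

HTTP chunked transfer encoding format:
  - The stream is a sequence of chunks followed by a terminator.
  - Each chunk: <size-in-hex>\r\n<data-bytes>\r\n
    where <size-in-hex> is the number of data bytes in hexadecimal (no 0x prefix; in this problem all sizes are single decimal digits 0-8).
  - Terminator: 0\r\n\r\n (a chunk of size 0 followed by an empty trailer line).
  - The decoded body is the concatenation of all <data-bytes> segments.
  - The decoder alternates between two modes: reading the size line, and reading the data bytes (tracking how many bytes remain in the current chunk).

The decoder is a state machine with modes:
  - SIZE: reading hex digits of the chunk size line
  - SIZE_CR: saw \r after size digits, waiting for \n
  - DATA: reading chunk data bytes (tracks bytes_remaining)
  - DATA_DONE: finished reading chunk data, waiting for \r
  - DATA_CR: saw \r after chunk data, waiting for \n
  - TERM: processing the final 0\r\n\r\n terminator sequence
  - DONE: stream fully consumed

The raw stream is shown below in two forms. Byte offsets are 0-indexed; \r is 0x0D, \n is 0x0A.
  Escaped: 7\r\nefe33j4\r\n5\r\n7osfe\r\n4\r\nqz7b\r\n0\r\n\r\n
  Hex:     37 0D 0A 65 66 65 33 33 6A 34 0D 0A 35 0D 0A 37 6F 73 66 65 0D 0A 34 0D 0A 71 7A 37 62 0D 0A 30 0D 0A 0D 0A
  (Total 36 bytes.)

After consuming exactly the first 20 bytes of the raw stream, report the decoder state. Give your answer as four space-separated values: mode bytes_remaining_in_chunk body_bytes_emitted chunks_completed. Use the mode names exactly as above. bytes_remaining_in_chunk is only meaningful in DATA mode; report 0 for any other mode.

Byte 0 = '7': mode=SIZE remaining=0 emitted=0 chunks_done=0
Byte 1 = 0x0D: mode=SIZE_CR remaining=0 emitted=0 chunks_done=0
Byte 2 = 0x0A: mode=DATA remaining=7 emitted=0 chunks_done=0
Byte 3 = 'e': mode=DATA remaining=6 emitted=1 chunks_done=0
Byte 4 = 'f': mode=DATA remaining=5 emitted=2 chunks_done=0
Byte 5 = 'e': mode=DATA remaining=4 emitted=3 chunks_done=0
Byte 6 = '3': mode=DATA remaining=3 emitted=4 chunks_done=0
Byte 7 = '3': mode=DATA remaining=2 emitted=5 chunks_done=0
Byte 8 = 'j': mode=DATA remaining=1 emitted=6 chunks_done=0
Byte 9 = '4': mode=DATA_DONE remaining=0 emitted=7 chunks_done=0
Byte 10 = 0x0D: mode=DATA_CR remaining=0 emitted=7 chunks_done=0
Byte 11 = 0x0A: mode=SIZE remaining=0 emitted=7 chunks_done=1
Byte 12 = '5': mode=SIZE remaining=0 emitted=7 chunks_done=1
Byte 13 = 0x0D: mode=SIZE_CR remaining=0 emitted=7 chunks_done=1
Byte 14 = 0x0A: mode=DATA remaining=5 emitted=7 chunks_done=1
Byte 15 = '7': mode=DATA remaining=4 emitted=8 chunks_done=1
Byte 16 = 'o': mode=DATA remaining=3 emitted=9 chunks_done=1
Byte 17 = 's': mode=DATA remaining=2 emitted=10 chunks_done=1
Byte 18 = 'f': mode=DATA remaining=1 emitted=11 chunks_done=1
Byte 19 = 'e': mode=DATA_DONE remaining=0 emitted=12 chunks_done=1

Answer: DATA_DONE 0 12 1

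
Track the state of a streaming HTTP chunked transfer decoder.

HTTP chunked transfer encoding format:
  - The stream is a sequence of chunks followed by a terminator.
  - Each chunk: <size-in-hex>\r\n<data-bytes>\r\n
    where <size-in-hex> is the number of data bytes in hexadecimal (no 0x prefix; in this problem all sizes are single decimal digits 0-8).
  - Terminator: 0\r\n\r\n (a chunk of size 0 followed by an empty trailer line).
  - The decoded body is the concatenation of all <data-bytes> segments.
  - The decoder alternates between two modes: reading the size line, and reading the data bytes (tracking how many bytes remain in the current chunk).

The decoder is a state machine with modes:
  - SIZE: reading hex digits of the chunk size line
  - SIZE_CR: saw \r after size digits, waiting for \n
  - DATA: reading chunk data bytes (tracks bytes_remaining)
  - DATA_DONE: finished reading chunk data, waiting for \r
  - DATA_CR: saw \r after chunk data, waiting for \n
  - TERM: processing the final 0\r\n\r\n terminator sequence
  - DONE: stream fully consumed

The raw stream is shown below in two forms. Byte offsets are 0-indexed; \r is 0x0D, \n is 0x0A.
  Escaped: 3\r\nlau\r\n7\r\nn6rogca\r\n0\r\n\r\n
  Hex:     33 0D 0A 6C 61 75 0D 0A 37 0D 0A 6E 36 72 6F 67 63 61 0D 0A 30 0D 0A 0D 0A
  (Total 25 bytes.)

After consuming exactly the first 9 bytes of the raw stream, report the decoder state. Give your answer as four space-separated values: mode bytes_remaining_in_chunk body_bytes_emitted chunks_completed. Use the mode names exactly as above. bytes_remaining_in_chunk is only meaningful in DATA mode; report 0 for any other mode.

Byte 0 = '3': mode=SIZE remaining=0 emitted=0 chunks_done=0
Byte 1 = 0x0D: mode=SIZE_CR remaining=0 emitted=0 chunks_done=0
Byte 2 = 0x0A: mode=DATA remaining=3 emitted=0 chunks_done=0
Byte 3 = 'l': mode=DATA remaining=2 emitted=1 chunks_done=0
Byte 4 = 'a': mode=DATA remaining=1 emitted=2 chunks_done=0
Byte 5 = 'u': mode=DATA_DONE remaining=0 emitted=3 chunks_done=0
Byte 6 = 0x0D: mode=DATA_CR remaining=0 emitted=3 chunks_done=0
Byte 7 = 0x0A: mode=SIZE remaining=0 emitted=3 chunks_done=1
Byte 8 = '7': mode=SIZE remaining=0 emitted=3 chunks_done=1

Answer: SIZE 0 3 1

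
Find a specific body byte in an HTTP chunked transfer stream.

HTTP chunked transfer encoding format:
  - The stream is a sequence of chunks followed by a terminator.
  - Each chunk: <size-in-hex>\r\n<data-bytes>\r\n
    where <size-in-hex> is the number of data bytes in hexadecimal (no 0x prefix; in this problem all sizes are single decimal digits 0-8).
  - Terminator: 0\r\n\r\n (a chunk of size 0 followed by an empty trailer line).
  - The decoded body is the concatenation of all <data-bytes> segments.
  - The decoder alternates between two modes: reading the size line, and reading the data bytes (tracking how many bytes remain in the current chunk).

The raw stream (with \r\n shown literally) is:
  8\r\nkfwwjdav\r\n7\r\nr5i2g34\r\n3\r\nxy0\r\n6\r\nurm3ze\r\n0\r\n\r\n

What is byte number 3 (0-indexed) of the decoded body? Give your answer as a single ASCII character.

Answer: w

Derivation:
Chunk 1: stream[0..1]='8' size=0x8=8, data at stream[3..11]='kfwwjdav' -> body[0..8], body so far='kfwwjdav'
Chunk 2: stream[13..14]='7' size=0x7=7, data at stream[16..23]='r5i2g34' -> body[8..15], body so far='kfwwjdavr5i2g34'
Chunk 3: stream[25..26]='3' size=0x3=3, data at stream[28..31]='xy0' -> body[15..18], body so far='kfwwjdavr5i2g34xy0'
Chunk 4: stream[33..34]='6' size=0x6=6, data at stream[36..42]='urm3ze' -> body[18..24], body so far='kfwwjdavr5i2g34xy0urm3ze'
Chunk 5: stream[44..45]='0' size=0 (terminator). Final body='kfwwjdavr5i2g34xy0urm3ze' (24 bytes)
Body byte 3 = 'w'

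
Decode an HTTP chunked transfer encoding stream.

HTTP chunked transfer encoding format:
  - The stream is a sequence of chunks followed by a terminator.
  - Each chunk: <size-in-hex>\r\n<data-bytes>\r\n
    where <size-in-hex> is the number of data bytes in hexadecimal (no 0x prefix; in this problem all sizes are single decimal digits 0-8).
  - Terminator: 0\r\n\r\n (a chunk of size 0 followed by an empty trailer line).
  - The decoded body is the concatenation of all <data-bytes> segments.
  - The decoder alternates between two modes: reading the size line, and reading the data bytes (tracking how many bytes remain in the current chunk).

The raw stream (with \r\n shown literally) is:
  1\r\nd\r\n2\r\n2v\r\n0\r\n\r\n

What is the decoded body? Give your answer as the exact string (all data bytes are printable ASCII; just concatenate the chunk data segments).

Answer: d2v

Derivation:
Chunk 1: stream[0..1]='1' size=0x1=1, data at stream[3..4]='d' -> body[0..1], body so far='d'
Chunk 2: stream[6..7]='2' size=0x2=2, data at stream[9..11]='2v' -> body[1..3], body so far='d2v'
Chunk 3: stream[13..14]='0' size=0 (terminator). Final body='d2v' (3 bytes)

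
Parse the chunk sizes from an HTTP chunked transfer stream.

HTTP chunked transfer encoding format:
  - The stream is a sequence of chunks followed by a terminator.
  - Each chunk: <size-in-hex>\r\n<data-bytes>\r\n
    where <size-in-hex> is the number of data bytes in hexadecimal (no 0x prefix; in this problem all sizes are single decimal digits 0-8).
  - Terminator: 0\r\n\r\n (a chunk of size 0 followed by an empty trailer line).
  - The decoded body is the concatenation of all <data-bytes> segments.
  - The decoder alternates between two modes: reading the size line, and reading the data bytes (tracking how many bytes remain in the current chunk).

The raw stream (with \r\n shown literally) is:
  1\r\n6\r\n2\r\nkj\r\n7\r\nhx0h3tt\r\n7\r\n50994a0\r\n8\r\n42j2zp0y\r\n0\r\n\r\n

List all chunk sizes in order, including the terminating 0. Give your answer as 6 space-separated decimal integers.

Chunk 1: stream[0..1]='1' size=0x1=1, data at stream[3..4]='6' -> body[0..1], body so far='6'
Chunk 2: stream[6..7]='2' size=0x2=2, data at stream[9..11]='kj' -> body[1..3], body so far='6kj'
Chunk 3: stream[13..14]='7' size=0x7=7, data at stream[16..23]='hx0h3tt' -> body[3..10], body so far='6kjhx0h3tt'
Chunk 4: stream[25..26]='7' size=0x7=7, data at stream[28..35]='50994a0' -> body[10..17], body so far='6kjhx0h3tt50994a0'
Chunk 5: stream[37..38]='8' size=0x8=8, data at stream[40..48]='42j2zp0y' -> body[17..25], body so far='6kjhx0h3tt50994a042j2zp0y'
Chunk 6: stream[50..51]='0' size=0 (terminator). Final body='6kjhx0h3tt50994a042j2zp0y' (25 bytes)

Answer: 1 2 7 7 8 0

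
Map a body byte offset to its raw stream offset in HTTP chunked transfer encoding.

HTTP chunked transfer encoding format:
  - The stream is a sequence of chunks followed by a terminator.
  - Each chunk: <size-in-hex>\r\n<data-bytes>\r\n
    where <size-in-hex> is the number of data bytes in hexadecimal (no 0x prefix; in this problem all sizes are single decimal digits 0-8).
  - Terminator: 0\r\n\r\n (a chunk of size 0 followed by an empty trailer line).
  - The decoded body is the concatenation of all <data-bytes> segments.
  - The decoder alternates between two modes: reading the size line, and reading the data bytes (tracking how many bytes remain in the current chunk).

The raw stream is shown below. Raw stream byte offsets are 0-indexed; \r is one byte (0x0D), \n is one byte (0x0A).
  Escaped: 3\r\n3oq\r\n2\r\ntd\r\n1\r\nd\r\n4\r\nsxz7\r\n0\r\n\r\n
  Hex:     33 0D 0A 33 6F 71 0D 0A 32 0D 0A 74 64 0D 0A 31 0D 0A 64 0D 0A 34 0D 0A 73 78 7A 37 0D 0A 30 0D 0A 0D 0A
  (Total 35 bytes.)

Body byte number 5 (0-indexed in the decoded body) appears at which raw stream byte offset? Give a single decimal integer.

Answer: 18

Derivation:
Chunk 1: stream[0..1]='3' size=0x3=3, data at stream[3..6]='3oq' -> body[0..3], body so far='3oq'
Chunk 2: stream[8..9]='2' size=0x2=2, data at stream[11..13]='td' -> body[3..5], body so far='3oqtd'
Chunk 3: stream[15..16]='1' size=0x1=1, data at stream[18..19]='d' -> body[5..6], body so far='3oqtdd'
Chunk 4: stream[21..22]='4' size=0x4=4, data at stream[24..28]='sxz7' -> body[6..10], body so far='3oqtddsxz7'
Chunk 5: stream[30..31]='0' size=0 (terminator). Final body='3oqtddsxz7' (10 bytes)
Body byte 5 at stream offset 18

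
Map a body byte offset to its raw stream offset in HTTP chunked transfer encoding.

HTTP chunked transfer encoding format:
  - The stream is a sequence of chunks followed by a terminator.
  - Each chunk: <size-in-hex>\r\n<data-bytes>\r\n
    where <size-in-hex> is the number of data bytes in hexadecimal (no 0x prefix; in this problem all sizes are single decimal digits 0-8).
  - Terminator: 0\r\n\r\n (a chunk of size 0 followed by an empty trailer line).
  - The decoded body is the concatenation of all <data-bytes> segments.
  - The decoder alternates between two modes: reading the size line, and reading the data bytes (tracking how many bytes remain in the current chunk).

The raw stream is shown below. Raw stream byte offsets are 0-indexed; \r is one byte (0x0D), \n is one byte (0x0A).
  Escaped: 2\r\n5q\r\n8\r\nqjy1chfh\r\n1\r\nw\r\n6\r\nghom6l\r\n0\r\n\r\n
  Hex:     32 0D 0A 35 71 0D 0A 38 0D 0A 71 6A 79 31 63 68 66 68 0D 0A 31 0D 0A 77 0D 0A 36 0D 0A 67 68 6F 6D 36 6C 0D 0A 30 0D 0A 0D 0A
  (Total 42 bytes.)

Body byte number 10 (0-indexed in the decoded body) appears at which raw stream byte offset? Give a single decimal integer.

Answer: 23

Derivation:
Chunk 1: stream[0..1]='2' size=0x2=2, data at stream[3..5]='5q' -> body[0..2], body so far='5q'
Chunk 2: stream[7..8]='8' size=0x8=8, data at stream[10..18]='qjy1chfh' -> body[2..10], body so far='5qqjy1chfh'
Chunk 3: stream[20..21]='1' size=0x1=1, data at stream[23..24]='w' -> body[10..11], body so far='5qqjy1chfhw'
Chunk 4: stream[26..27]='6' size=0x6=6, data at stream[29..35]='ghom6l' -> body[11..17], body so far='5qqjy1chfhwghom6l'
Chunk 5: stream[37..38]='0' size=0 (terminator). Final body='5qqjy1chfhwghom6l' (17 bytes)
Body byte 10 at stream offset 23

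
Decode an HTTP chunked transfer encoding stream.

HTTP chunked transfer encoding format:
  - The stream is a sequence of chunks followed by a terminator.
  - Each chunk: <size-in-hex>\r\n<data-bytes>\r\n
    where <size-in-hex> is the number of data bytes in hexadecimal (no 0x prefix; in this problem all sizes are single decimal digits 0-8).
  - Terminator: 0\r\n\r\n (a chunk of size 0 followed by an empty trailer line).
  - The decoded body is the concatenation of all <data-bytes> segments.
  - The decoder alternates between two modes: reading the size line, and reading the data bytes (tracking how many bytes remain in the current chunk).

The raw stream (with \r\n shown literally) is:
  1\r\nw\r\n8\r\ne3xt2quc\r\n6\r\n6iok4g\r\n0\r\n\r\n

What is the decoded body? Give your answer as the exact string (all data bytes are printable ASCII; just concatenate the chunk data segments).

Answer: we3xt2quc6iok4g

Derivation:
Chunk 1: stream[0..1]='1' size=0x1=1, data at stream[3..4]='w' -> body[0..1], body so far='w'
Chunk 2: stream[6..7]='8' size=0x8=8, data at stream[9..17]='e3xt2quc' -> body[1..9], body so far='we3xt2quc'
Chunk 3: stream[19..20]='6' size=0x6=6, data at stream[22..28]='6iok4g' -> body[9..15], body so far='we3xt2quc6iok4g'
Chunk 4: stream[30..31]='0' size=0 (terminator). Final body='we3xt2quc6iok4g' (15 bytes)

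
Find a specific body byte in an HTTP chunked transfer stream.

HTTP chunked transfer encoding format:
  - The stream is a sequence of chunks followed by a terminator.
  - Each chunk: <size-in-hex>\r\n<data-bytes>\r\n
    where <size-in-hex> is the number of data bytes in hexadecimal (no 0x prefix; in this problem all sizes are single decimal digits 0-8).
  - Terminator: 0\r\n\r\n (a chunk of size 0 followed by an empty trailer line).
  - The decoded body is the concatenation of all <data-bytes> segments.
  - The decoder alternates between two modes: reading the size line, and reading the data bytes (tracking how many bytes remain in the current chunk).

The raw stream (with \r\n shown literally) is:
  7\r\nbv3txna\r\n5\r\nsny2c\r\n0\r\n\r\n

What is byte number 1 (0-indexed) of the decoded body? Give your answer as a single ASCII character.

Chunk 1: stream[0..1]='7' size=0x7=7, data at stream[3..10]='bv3txna' -> body[0..7], body so far='bv3txna'
Chunk 2: stream[12..13]='5' size=0x5=5, data at stream[15..20]='sny2c' -> body[7..12], body so far='bv3txnasny2c'
Chunk 3: stream[22..23]='0' size=0 (terminator). Final body='bv3txnasny2c' (12 bytes)
Body byte 1 = 'v'

Answer: v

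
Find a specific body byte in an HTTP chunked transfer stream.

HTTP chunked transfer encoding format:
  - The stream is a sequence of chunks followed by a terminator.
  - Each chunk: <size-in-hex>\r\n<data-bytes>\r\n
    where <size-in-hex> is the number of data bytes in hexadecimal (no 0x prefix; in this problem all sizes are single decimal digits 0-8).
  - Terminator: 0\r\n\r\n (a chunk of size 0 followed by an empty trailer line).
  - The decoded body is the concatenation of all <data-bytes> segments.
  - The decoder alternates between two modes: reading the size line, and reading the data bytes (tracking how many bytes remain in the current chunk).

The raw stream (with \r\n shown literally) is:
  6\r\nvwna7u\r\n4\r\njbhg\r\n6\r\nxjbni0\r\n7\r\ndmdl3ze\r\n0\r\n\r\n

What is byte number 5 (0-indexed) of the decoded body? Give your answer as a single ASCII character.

Chunk 1: stream[0..1]='6' size=0x6=6, data at stream[3..9]='vwna7u' -> body[0..6], body so far='vwna7u'
Chunk 2: stream[11..12]='4' size=0x4=4, data at stream[14..18]='jbhg' -> body[6..10], body so far='vwna7ujbhg'
Chunk 3: stream[20..21]='6' size=0x6=6, data at stream[23..29]='xjbni0' -> body[10..16], body so far='vwna7ujbhgxjbni0'
Chunk 4: stream[31..32]='7' size=0x7=7, data at stream[34..41]='dmdl3ze' -> body[16..23], body so far='vwna7ujbhgxjbni0dmdl3ze'
Chunk 5: stream[43..44]='0' size=0 (terminator). Final body='vwna7ujbhgxjbni0dmdl3ze' (23 bytes)
Body byte 5 = 'u'

Answer: u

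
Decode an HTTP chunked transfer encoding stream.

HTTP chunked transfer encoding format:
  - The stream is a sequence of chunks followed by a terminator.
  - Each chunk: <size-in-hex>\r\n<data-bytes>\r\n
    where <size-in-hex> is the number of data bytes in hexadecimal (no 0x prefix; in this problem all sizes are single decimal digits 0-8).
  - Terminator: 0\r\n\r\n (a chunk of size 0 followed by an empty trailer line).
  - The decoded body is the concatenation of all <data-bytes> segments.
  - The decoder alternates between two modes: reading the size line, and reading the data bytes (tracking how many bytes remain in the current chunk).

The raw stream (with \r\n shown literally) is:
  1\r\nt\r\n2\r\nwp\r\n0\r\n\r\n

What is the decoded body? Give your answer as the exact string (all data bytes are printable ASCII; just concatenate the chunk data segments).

Answer: twp

Derivation:
Chunk 1: stream[0..1]='1' size=0x1=1, data at stream[3..4]='t' -> body[0..1], body so far='t'
Chunk 2: stream[6..7]='2' size=0x2=2, data at stream[9..11]='wp' -> body[1..3], body so far='twp'
Chunk 3: stream[13..14]='0' size=0 (terminator). Final body='twp' (3 bytes)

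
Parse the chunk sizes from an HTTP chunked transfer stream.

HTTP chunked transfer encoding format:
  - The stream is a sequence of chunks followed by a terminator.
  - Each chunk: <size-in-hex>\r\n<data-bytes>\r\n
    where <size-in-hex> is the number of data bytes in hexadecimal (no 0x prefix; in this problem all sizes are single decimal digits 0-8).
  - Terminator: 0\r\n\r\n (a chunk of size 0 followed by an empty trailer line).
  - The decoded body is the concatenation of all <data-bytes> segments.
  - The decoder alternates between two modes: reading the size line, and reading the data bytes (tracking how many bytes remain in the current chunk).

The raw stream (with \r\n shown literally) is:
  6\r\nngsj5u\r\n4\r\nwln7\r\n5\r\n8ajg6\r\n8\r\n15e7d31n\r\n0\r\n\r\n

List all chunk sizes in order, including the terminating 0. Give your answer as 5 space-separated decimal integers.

Chunk 1: stream[0..1]='6' size=0x6=6, data at stream[3..9]='ngsj5u' -> body[0..6], body so far='ngsj5u'
Chunk 2: stream[11..12]='4' size=0x4=4, data at stream[14..18]='wln7' -> body[6..10], body so far='ngsj5uwln7'
Chunk 3: stream[20..21]='5' size=0x5=5, data at stream[23..28]='8ajg6' -> body[10..15], body so far='ngsj5uwln78ajg6'
Chunk 4: stream[30..31]='8' size=0x8=8, data at stream[33..41]='15e7d31n' -> body[15..23], body so far='ngsj5uwln78ajg615e7d31n'
Chunk 5: stream[43..44]='0' size=0 (terminator). Final body='ngsj5uwln78ajg615e7d31n' (23 bytes)

Answer: 6 4 5 8 0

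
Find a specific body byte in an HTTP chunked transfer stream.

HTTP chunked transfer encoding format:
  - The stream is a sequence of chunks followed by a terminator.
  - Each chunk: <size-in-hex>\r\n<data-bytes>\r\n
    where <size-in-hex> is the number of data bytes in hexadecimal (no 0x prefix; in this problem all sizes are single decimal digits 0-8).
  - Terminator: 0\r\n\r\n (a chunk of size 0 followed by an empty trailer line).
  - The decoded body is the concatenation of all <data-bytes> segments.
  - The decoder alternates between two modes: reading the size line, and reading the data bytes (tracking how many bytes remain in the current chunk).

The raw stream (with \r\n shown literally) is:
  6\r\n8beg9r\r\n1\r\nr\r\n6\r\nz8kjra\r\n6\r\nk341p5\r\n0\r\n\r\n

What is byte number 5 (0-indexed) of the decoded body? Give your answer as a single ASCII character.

Chunk 1: stream[0..1]='6' size=0x6=6, data at stream[3..9]='8beg9r' -> body[0..6], body so far='8beg9r'
Chunk 2: stream[11..12]='1' size=0x1=1, data at stream[14..15]='r' -> body[6..7], body so far='8beg9rr'
Chunk 3: stream[17..18]='6' size=0x6=6, data at stream[20..26]='z8kjra' -> body[7..13], body so far='8beg9rrz8kjra'
Chunk 4: stream[28..29]='6' size=0x6=6, data at stream[31..37]='k341p5' -> body[13..19], body so far='8beg9rrz8kjrak341p5'
Chunk 5: stream[39..40]='0' size=0 (terminator). Final body='8beg9rrz8kjrak341p5' (19 bytes)
Body byte 5 = 'r'

Answer: r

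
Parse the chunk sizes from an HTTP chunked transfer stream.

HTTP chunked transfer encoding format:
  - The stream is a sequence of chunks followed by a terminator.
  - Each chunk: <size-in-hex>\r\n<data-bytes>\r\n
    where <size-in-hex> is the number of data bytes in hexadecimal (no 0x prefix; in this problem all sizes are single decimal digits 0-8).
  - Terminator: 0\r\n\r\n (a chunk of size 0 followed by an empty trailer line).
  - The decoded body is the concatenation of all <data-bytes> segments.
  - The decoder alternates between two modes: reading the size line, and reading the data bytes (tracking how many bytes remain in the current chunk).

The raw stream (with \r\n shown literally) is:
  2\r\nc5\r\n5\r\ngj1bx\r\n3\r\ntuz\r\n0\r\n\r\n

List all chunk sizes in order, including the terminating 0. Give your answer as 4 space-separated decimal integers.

Chunk 1: stream[0..1]='2' size=0x2=2, data at stream[3..5]='c5' -> body[0..2], body so far='c5'
Chunk 2: stream[7..8]='5' size=0x5=5, data at stream[10..15]='gj1bx' -> body[2..7], body so far='c5gj1bx'
Chunk 3: stream[17..18]='3' size=0x3=3, data at stream[20..23]='tuz' -> body[7..10], body so far='c5gj1bxtuz'
Chunk 4: stream[25..26]='0' size=0 (terminator). Final body='c5gj1bxtuz' (10 bytes)

Answer: 2 5 3 0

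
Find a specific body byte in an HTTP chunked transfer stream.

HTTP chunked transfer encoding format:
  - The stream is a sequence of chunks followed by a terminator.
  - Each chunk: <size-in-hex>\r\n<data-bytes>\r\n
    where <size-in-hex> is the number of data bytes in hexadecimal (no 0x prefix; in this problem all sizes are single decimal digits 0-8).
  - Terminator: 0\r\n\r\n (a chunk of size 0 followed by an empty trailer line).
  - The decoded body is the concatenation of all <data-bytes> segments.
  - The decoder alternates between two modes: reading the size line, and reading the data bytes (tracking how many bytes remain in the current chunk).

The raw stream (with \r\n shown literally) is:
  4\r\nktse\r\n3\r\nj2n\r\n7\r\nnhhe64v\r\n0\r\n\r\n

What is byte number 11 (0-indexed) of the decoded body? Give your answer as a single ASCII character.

Chunk 1: stream[0..1]='4' size=0x4=4, data at stream[3..7]='ktse' -> body[0..4], body so far='ktse'
Chunk 2: stream[9..10]='3' size=0x3=3, data at stream[12..15]='j2n' -> body[4..7], body so far='ktsej2n'
Chunk 3: stream[17..18]='7' size=0x7=7, data at stream[20..27]='nhhe64v' -> body[7..14], body so far='ktsej2nnhhe64v'
Chunk 4: stream[29..30]='0' size=0 (terminator). Final body='ktsej2nnhhe64v' (14 bytes)
Body byte 11 = '6'

Answer: 6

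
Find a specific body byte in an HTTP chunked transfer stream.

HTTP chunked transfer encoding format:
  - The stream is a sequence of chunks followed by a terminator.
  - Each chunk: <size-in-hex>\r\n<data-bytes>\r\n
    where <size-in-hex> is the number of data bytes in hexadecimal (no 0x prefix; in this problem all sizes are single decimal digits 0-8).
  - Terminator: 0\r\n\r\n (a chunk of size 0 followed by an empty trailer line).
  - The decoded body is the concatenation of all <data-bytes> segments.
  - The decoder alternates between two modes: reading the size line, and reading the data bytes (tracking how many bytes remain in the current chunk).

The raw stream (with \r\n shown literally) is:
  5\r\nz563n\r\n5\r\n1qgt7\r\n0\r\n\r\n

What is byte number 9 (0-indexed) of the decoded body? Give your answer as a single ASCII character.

Answer: 7

Derivation:
Chunk 1: stream[0..1]='5' size=0x5=5, data at stream[3..8]='z563n' -> body[0..5], body so far='z563n'
Chunk 2: stream[10..11]='5' size=0x5=5, data at stream[13..18]='1qgt7' -> body[5..10], body so far='z563n1qgt7'
Chunk 3: stream[20..21]='0' size=0 (terminator). Final body='z563n1qgt7' (10 bytes)
Body byte 9 = '7'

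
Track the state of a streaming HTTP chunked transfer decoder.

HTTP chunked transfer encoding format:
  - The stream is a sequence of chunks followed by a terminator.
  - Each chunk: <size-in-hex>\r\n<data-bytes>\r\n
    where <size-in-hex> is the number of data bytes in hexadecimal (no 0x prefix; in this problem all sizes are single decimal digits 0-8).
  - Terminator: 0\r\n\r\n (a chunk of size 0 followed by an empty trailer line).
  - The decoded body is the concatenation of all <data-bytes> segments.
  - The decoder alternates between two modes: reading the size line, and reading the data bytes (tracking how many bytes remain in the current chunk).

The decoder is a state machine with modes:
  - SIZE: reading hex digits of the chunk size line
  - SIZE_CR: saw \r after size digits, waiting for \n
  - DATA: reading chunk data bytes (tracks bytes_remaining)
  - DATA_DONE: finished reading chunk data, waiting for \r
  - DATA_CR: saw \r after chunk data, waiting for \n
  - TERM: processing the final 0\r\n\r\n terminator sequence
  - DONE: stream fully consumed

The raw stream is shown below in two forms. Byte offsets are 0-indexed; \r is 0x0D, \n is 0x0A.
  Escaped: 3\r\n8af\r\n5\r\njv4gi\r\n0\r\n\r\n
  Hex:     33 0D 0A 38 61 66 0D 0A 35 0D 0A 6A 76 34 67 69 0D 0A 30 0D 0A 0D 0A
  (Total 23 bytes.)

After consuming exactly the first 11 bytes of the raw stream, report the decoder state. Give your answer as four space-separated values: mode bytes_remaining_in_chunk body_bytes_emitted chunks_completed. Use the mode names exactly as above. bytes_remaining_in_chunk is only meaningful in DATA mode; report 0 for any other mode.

Answer: DATA 5 3 1

Derivation:
Byte 0 = '3': mode=SIZE remaining=0 emitted=0 chunks_done=0
Byte 1 = 0x0D: mode=SIZE_CR remaining=0 emitted=0 chunks_done=0
Byte 2 = 0x0A: mode=DATA remaining=3 emitted=0 chunks_done=0
Byte 3 = '8': mode=DATA remaining=2 emitted=1 chunks_done=0
Byte 4 = 'a': mode=DATA remaining=1 emitted=2 chunks_done=0
Byte 5 = 'f': mode=DATA_DONE remaining=0 emitted=3 chunks_done=0
Byte 6 = 0x0D: mode=DATA_CR remaining=0 emitted=3 chunks_done=0
Byte 7 = 0x0A: mode=SIZE remaining=0 emitted=3 chunks_done=1
Byte 8 = '5': mode=SIZE remaining=0 emitted=3 chunks_done=1
Byte 9 = 0x0D: mode=SIZE_CR remaining=0 emitted=3 chunks_done=1
Byte 10 = 0x0A: mode=DATA remaining=5 emitted=3 chunks_done=1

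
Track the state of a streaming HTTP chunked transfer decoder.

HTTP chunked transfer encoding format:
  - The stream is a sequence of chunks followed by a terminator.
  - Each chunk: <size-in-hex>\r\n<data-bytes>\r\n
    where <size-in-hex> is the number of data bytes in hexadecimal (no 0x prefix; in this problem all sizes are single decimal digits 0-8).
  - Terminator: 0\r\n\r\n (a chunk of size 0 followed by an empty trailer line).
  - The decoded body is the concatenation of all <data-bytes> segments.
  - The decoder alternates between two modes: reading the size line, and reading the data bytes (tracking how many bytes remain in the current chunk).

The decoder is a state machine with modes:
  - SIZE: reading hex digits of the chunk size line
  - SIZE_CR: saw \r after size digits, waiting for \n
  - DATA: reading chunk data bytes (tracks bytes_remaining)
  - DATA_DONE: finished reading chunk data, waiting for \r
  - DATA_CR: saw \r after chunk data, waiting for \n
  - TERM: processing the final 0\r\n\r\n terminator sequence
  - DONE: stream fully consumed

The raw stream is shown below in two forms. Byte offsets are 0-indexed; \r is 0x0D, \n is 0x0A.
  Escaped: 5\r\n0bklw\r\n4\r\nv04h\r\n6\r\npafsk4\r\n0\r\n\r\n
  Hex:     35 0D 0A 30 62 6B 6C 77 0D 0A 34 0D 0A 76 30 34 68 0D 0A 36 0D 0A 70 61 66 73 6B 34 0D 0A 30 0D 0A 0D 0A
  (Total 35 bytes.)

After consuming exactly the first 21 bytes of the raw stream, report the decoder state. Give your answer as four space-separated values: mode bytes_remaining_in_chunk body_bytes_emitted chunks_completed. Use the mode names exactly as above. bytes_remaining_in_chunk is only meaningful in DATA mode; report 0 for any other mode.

Answer: SIZE_CR 0 9 2

Derivation:
Byte 0 = '5': mode=SIZE remaining=0 emitted=0 chunks_done=0
Byte 1 = 0x0D: mode=SIZE_CR remaining=0 emitted=0 chunks_done=0
Byte 2 = 0x0A: mode=DATA remaining=5 emitted=0 chunks_done=0
Byte 3 = '0': mode=DATA remaining=4 emitted=1 chunks_done=0
Byte 4 = 'b': mode=DATA remaining=3 emitted=2 chunks_done=0
Byte 5 = 'k': mode=DATA remaining=2 emitted=3 chunks_done=0
Byte 6 = 'l': mode=DATA remaining=1 emitted=4 chunks_done=0
Byte 7 = 'w': mode=DATA_DONE remaining=0 emitted=5 chunks_done=0
Byte 8 = 0x0D: mode=DATA_CR remaining=0 emitted=5 chunks_done=0
Byte 9 = 0x0A: mode=SIZE remaining=0 emitted=5 chunks_done=1
Byte 10 = '4': mode=SIZE remaining=0 emitted=5 chunks_done=1
Byte 11 = 0x0D: mode=SIZE_CR remaining=0 emitted=5 chunks_done=1
Byte 12 = 0x0A: mode=DATA remaining=4 emitted=5 chunks_done=1
Byte 13 = 'v': mode=DATA remaining=3 emitted=6 chunks_done=1
Byte 14 = '0': mode=DATA remaining=2 emitted=7 chunks_done=1
Byte 15 = '4': mode=DATA remaining=1 emitted=8 chunks_done=1
Byte 16 = 'h': mode=DATA_DONE remaining=0 emitted=9 chunks_done=1
Byte 17 = 0x0D: mode=DATA_CR remaining=0 emitted=9 chunks_done=1
Byte 18 = 0x0A: mode=SIZE remaining=0 emitted=9 chunks_done=2
Byte 19 = '6': mode=SIZE remaining=0 emitted=9 chunks_done=2
Byte 20 = 0x0D: mode=SIZE_CR remaining=0 emitted=9 chunks_done=2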